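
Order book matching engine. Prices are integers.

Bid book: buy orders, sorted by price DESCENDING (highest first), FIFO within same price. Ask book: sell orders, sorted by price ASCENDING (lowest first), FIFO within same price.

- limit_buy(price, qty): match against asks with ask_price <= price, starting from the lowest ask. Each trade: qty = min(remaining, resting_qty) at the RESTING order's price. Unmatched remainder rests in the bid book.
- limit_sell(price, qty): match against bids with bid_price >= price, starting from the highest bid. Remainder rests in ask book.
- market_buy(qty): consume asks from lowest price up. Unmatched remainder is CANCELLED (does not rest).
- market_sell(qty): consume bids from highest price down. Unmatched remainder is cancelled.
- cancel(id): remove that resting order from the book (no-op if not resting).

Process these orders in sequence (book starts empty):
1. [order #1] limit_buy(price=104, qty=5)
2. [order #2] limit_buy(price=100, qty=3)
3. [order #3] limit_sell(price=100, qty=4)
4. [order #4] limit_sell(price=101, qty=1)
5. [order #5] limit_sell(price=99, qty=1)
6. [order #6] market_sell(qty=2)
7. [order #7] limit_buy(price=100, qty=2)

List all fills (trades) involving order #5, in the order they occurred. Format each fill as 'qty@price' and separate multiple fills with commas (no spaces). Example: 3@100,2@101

Answer: 1@100

Derivation:
After op 1 [order #1] limit_buy(price=104, qty=5): fills=none; bids=[#1:5@104] asks=[-]
After op 2 [order #2] limit_buy(price=100, qty=3): fills=none; bids=[#1:5@104 #2:3@100] asks=[-]
After op 3 [order #3] limit_sell(price=100, qty=4): fills=#1x#3:4@104; bids=[#1:1@104 #2:3@100] asks=[-]
After op 4 [order #4] limit_sell(price=101, qty=1): fills=#1x#4:1@104; bids=[#2:3@100] asks=[-]
After op 5 [order #5] limit_sell(price=99, qty=1): fills=#2x#5:1@100; bids=[#2:2@100] asks=[-]
After op 6 [order #6] market_sell(qty=2): fills=#2x#6:2@100; bids=[-] asks=[-]
After op 7 [order #7] limit_buy(price=100, qty=2): fills=none; bids=[#7:2@100] asks=[-]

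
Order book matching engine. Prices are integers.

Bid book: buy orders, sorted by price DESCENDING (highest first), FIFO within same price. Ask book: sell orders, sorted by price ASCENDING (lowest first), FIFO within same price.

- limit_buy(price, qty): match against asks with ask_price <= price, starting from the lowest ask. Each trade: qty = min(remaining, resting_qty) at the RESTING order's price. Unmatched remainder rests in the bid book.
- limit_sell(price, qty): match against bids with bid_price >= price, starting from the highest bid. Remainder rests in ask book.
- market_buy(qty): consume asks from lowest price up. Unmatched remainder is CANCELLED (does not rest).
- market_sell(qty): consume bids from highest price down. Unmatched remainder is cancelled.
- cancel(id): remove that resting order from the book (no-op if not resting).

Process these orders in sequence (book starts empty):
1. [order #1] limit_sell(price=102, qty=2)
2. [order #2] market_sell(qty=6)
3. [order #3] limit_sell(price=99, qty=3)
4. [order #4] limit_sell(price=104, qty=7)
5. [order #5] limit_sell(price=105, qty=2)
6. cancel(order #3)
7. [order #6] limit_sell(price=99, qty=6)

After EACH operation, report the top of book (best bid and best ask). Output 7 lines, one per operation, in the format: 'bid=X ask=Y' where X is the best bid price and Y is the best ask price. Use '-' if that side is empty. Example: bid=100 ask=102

Answer: bid=- ask=102
bid=- ask=102
bid=- ask=99
bid=- ask=99
bid=- ask=99
bid=- ask=102
bid=- ask=99

Derivation:
After op 1 [order #1] limit_sell(price=102, qty=2): fills=none; bids=[-] asks=[#1:2@102]
After op 2 [order #2] market_sell(qty=6): fills=none; bids=[-] asks=[#1:2@102]
After op 3 [order #3] limit_sell(price=99, qty=3): fills=none; bids=[-] asks=[#3:3@99 #1:2@102]
After op 4 [order #4] limit_sell(price=104, qty=7): fills=none; bids=[-] asks=[#3:3@99 #1:2@102 #4:7@104]
After op 5 [order #5] limit_sell(price=105, qty=2): fills=none; bids=[-] asks=[#3:3@99 #1:2@102 #4:7@104 #5:2@105]
After op 6 cancel(order #3): fills=none; bids=[-] asks=[#1:2@102 #4:7@104 #5:2@105]
After op 7 [order #6] limit_sell(price=99, qty=6): fills=none; bids=[-] asks=[#6:6@99 #1:2@102 #4:7@104 #5:2@105]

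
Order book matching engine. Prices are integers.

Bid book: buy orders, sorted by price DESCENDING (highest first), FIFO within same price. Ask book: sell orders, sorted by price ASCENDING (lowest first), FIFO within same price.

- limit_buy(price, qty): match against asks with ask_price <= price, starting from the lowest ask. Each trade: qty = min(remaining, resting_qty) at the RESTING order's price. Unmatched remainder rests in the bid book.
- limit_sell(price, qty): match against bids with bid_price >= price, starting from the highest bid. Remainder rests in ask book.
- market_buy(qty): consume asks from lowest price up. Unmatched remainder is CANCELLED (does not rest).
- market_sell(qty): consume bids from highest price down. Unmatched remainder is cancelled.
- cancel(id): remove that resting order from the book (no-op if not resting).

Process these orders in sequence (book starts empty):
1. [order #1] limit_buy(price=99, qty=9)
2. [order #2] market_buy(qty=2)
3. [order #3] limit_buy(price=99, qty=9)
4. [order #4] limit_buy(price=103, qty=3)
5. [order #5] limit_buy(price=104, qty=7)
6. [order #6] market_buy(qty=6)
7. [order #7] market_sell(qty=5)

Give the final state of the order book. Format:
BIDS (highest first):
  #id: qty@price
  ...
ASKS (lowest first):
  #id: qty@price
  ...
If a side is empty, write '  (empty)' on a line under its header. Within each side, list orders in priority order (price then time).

Answer: BIDS (highest first):
  #5: 2@104
  #4: 3@103
  #1: 9@99
  #3: 9@99
ASKS (lowest first):
  (empty)

Derivation:
After op 1 [order #1] limit_buy(price=99, qty=9): fills=none; bids=[#1:9@99] asks=[-]
After op 2 [order #2] market_buy(qty=2): fills=none; bids=[#1:9@99] asks=[-]
After op 3 [order #3] limit_buy(price=99, qty=9): fills=none; bids=[#1:9@99 #3:9@99] asks=[-]
After op 4 [order #4] limit_buy(price=103, qty=3): fills=none; bids=[#4:3@103 #1:9@99 #3:9@99] asks=[-]
After op 5 [order #5] limit_buy(price=104, qty=7): fills=none; bids=[#5:7@104 #4:3@103 #1:9@99 #3:9@99] asks=[-]
After op 6 [order #6] market_buy(qty=6): fills=none; bids=[#5:7@104 #4:3@103 #1:9@99 #3:9@99] asks=[-]
After op 7 [order #7] market_sell(qty=5): fills=#5x#7:5@104; bids=[#5:2@104 #4:3@103 #1:9@99 #3:9@99] asks=[-]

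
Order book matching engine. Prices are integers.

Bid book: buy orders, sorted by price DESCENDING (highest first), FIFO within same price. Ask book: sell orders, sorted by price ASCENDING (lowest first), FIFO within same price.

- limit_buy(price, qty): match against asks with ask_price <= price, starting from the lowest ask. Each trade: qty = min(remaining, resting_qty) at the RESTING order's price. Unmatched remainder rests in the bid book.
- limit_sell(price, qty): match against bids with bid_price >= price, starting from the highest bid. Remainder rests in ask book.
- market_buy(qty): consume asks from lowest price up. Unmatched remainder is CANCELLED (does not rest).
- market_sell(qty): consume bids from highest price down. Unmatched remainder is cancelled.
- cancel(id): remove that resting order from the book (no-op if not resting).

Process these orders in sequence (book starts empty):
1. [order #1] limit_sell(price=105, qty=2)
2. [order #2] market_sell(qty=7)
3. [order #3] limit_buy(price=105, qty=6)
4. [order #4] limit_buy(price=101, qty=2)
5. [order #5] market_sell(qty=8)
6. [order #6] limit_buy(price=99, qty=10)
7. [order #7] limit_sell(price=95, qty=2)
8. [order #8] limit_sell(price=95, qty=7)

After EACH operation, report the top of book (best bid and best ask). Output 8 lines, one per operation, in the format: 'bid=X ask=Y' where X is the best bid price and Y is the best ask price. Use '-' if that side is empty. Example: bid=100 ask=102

Answer: bid=- ask=105
bid=- ask=105
bid=105 ask=-
bid=105 ask=-
bid=- ask=-
bid=99 ask=-
bid=99 ask=-
bid=99 ask=-

Derivation:
After op 1 [order #1] limit_sell(price=105, qty=2): fills=none; bids=[-] asks=[#1:2@105]
After op 2 [order #2] market_sell(qty=7): fills=none; bids=[-] asks=[#1:2@105]
After op 3 [order #3] limit_buy(price=105, qty=6): fills=#3x#1:2@105; bids=[#3:4@105] asks=[-]
After op 4 [order #4] limit_buy(price=101, qty=2): fills=none; bids=[#3:4@105 #4:2@101] asks=[-]
After op 5 [order #5] market_sell(qty=8): fills=#3x#5:4@105 #4x#5:2@101; bids=[-] asks=[-]
After op 6 [order #6] limit_buy(price=99, qty=10): fills=none; bids=[#6:10@99] asks=[-]
After op 7 [order #7] limit_sell(price=95, qty=2): fills=#6x#7:2@99; bids=[#6:8@99] asks=[-]
After op 8 [order #8] limit_sell(price=95, qty=7): fills=#6x#8:7@99; bids=[#6:1@99] asks=[-]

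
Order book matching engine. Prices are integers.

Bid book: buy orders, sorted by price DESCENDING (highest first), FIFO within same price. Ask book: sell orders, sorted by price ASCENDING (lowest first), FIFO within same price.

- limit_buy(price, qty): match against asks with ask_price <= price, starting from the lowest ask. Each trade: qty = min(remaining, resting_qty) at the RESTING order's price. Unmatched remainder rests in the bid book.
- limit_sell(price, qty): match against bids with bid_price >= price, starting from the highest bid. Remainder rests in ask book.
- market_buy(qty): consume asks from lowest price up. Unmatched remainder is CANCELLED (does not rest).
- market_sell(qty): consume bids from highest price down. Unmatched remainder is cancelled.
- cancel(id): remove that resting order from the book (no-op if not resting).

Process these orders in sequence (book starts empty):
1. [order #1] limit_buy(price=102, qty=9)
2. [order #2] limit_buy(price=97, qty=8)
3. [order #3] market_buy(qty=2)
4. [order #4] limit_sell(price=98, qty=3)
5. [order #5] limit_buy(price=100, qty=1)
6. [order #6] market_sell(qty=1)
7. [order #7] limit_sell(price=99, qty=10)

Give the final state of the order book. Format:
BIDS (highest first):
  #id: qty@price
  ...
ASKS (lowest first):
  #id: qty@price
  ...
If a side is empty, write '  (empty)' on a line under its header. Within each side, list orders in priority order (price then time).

Answer: BIDS (highest first):
  #2: 8@97
ASKS (lowest first):
  #7: 4@99

Derivation:
After op 1 [order #1] limit_buy(price=102, qty=9): fills=none; bids=[#1:9@102] asks=[-]
After op 2 [order #2] limit_buy(price=97, qty=8): fills=none; bids=[#1:9@102 #2:8@97] asks=[-]
After op 3 [order #3] market_buy(qty=2): fills=none; bids=[#1:9@102 #2:8@97] asks=[-]
After op 4 [order #4] limit_sell(price=98, qty=3): fills=#1x#4:3@102; bids=[#1:6@102 #2:8@97] asks=[-]
After op 5 [order #5] limit_buy(price=100, qty=1): fills=none; bids=[#1:6@102 #5:1@100 #2:8@97] asks=[-]
After op 6 [order #6] market_sell(qty=1): fills=#1x#6:1@102; bids=[#1:5@102 #5:1@100 #2:8@97] asks=[-]
After op 7 [order #7] limit_sell(price=99, qty=10): fills=#1x#7:5@102 #5x#7:1@100; bids=[#2:8@97] asks=[#7:4@99]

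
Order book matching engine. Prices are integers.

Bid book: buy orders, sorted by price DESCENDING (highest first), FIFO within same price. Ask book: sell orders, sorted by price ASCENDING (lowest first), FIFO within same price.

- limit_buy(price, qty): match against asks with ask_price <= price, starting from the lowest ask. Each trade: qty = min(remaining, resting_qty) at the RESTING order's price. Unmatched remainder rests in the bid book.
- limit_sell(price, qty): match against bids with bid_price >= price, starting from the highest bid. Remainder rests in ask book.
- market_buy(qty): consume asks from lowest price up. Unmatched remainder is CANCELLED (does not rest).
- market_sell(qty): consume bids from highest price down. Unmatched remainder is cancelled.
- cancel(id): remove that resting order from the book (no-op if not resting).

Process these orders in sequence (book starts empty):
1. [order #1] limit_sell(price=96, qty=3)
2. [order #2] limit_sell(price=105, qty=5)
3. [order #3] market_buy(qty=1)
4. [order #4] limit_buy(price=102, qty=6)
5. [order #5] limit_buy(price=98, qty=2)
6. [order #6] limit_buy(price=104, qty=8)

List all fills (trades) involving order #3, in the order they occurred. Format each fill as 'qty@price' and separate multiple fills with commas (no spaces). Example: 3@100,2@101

After op 1 [order #1] limit_sell(price=96, qty=3): fills=none; bids=[-] asks=[#1:3@96]
After op 2 [order #2] limit_sell(price=105, qty=5): fills=none; bids=[-] asks=[#1:3@96 #2:5@105]
After op 3 [order #3] market_buy(qty=1): fills=#3x#1:1@96; bids=[-] asks=[#1:2@96 #2:5@105]
After op 4 [order #4] limit_buy(price=102, qty=6): fills=#4x#1:2@96; bids=[#4:4@102] asks=[#2:5@105]
After op 5 [order #5] limit_buy(price=98, qty=2): fills=none; bids=[#4:4@102 #5:2@98] asks=[#2:5@105]
After op 6 [order #6] limit_buy(price=104, qty=8): fills=none; bids=[#6:8@104 #4:4@102 #5:2@98] asks=[#2:5@105]

Answer: 1@96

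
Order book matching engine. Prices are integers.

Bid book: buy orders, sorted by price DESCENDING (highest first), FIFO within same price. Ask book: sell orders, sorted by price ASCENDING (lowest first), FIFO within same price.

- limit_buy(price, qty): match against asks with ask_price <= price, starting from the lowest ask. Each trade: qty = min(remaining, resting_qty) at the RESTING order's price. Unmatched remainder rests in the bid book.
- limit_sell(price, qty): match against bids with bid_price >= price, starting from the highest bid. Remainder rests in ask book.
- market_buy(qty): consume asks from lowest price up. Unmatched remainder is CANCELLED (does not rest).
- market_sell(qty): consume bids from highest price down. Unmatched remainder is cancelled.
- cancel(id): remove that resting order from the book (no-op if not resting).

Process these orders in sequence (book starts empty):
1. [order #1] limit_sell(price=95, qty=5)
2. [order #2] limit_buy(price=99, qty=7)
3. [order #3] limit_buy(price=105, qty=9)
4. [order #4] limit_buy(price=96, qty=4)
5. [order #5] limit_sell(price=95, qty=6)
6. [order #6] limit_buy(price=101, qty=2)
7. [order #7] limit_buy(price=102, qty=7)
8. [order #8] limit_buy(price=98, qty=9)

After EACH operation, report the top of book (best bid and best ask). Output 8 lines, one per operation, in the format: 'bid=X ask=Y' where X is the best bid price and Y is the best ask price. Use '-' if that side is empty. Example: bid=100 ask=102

After op 1 [order #1] limit_sell(price=95, qty=5): fills=none; bids=[-] asks=[#1:5@95]
After op 2 [order #2] limit_buy(price=99, qty=7): fills=#2x#1:5@95; bids=[#2:2@99] asks=[-]
After op 3 [order #3] limit_buy(price=105, qty=9): fills=none; bids=[#3:9@105 #2:2@99] asks=[-]
After op 4 [order #4] limit_buy(price=96, qty=4): fills=none; bids=[#3:9@105 #2:2@99 #4:4@96] asks=[-]
After op 5 [order #5] limit_sell(price=95, qty=6): fills=#3x#5:6@105; bids=[#3:3@105 #2:2@99 #4:4@96] asks=[-]
After op 6 [order #6] limit_buy(price=101, qty=2): fills=none; bids=[#3:3@105 #6:2@101 #2:2@99 #4:4@96] asks=[-]
After op 7 [order #7] limit_buy(price=102, qty=7): fills=none; bids=[#3:3@105 #7:7@102 #6:2@101 #2:2@99 #4:4@96] asks=[-]
After op 8 [order #8] limit_buy(price=98, qty=9): fills=none; bids=[#3:3@105 #7:7@102 #6:2@101 #2:2@99 #8:9@98 #4:4@96] asks=[-]

Answer: bid=- ask=95
bid=99 ask=-
bid=105 ask=-
bid=105 ask=-
bid=105 ask=-
bid=105 ask=-
bid=105 ask=-
bid=105 ask=-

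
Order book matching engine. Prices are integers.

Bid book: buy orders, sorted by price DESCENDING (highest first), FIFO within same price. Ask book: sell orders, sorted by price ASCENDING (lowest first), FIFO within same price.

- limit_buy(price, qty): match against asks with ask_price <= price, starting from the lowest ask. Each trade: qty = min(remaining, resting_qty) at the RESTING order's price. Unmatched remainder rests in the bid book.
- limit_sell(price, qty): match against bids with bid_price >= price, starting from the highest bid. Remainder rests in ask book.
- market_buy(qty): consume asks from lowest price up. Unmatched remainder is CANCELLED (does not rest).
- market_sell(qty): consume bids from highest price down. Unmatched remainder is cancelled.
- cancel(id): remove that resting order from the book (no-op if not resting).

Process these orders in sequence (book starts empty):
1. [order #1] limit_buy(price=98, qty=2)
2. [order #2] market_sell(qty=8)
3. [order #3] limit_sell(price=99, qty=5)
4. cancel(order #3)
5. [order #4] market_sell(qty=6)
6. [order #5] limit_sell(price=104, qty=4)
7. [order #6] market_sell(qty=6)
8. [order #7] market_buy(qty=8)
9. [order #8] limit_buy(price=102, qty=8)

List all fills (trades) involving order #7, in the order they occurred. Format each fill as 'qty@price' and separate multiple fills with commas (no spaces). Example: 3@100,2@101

After op 1 [order #1] limit_buy(price=98, qty=2): fills=none; bids=[#1:2@98] asks=[-]
After op 2 [order #2] market_sell(qty=8): fills=#1x#2:2@98; bids=[-] asks=[-]
After op 3 [order #3] limit_sell(price=99, qty=5): fills=none; bids=[-] asks=[#3:5@99]
After op 4 cancel(order #3): fills=none; bids=[-] asks=[-]
After op 5 [order #4] market_sell(qty=6): fills=none; bids=[-] asks=[-]
After op 6 [order #5] limit_sell(price=104, qty=4): fills=none; bids=[-] asks=[#5:4@104]
After op 7 [order #6] market_sell(qty=6): fills=none; bids=[-] asks=[#5:4@104]
After op 8 [order #7] market_buy(qty=8): fills=#7x#5:4@104; bids=[-] asks=[-]
After op 9 [order #8] limit_buy(price=102, qty=8): fills=none; bids=[#8:8@102] asks=[-]

Answer: 4@104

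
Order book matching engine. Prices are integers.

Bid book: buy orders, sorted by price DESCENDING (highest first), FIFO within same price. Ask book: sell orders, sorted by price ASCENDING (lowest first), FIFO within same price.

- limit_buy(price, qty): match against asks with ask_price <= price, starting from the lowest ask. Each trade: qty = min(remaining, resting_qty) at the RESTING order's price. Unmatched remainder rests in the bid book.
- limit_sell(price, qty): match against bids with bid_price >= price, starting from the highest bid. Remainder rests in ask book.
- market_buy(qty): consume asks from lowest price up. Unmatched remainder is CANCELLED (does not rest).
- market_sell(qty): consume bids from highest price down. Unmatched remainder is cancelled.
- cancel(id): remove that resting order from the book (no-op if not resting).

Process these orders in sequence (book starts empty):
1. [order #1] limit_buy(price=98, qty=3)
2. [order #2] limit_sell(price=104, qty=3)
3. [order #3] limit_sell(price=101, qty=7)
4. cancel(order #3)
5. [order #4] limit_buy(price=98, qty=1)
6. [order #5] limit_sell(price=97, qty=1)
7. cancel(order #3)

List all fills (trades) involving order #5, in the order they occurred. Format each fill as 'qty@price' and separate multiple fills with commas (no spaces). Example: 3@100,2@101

After op 1 [order #1] limit_buy(price=98, qty=3): fills=none; bids=[#1:3@98] asks=[-]
After op 2 [order #2] limit_sell(price=104, qty=3): fills=none; bids=[#1:3@98] asks=[#2:3@104]
After op 3 [order #3] limit_sell(price=101, qty=7): fills=none; bids=[#1:3@98] asks=[#3:7@101 #2:3@104]
After op 4 cancel(order #3): fills=none; bids=[#1:3@98] asks=[#2:3@104]
After op 5 [order #4] limit_buy(price=98, qty=1): fills=none; bids=[#1:3@98 #4:1@98] asks=[#2:3@104]
After op 6 [order #5] limit_sell(price=97, qty=1): fills=#1x#5:1@98; bids=[#1:2@98 #4:1@98] asks=[#2:3@104]
After op 7 cancel(order #3): fills=none; bids=[#1:2@98 #4:1@98] asks=[#2:3@104]

Answer: 1@98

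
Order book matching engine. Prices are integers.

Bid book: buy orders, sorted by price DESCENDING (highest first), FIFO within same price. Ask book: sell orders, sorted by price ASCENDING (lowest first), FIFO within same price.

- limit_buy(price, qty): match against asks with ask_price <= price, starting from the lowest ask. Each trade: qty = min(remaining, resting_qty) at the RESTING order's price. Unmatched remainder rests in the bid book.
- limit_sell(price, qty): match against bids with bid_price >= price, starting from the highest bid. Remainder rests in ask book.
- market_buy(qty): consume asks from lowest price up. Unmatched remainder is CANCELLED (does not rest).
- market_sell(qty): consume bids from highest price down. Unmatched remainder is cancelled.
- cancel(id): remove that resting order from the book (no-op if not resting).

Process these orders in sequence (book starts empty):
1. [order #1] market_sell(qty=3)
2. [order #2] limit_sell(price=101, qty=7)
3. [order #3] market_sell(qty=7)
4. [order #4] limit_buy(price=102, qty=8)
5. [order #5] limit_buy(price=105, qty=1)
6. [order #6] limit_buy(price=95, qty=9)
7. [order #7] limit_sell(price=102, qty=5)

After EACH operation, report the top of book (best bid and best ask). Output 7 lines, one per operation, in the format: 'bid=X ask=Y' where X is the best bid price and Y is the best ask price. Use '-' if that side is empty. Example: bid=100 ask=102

After op 1 [order #1] market_sell(qty=3): fills=none; bids=[-] asks=[-]
After op 2 [order #2] limit_sell(price=101, qty=7): fills=none; bids=[-] asks=[#2:7@101]
After op 3 [order #3] market_sell(qty=7): fills=none; bids=[-] asks=[#2:7@101]
After op 4 [order #4] limit_buy(price=102, qty=8): fills=#4x#2:7@101; bids=[#4:1@102] asks=[-]
After op 5 [order #5] limit_buy(price=105, qty=1): fills=none; bids=[#5:1@105 #4:1@102] asks=[-]
After op 6 [order #6] limit_buy(price=95, qty=9): fills=none; bids=[#5:1@105 #4:1@102 #6:9@95] asks=[-]
After op 7 [order #7] limit_sell(price=102, qty=5): fills=#5x#7:1@105 #4x#7:1@102; bids=[#6:9@95] asks=[#7:3@102]

Answer: bid=- ask=-
bid=- ask=101
bid=- ask=101
bid=102 ask=-
bid=105 ask=-
bid=105 ask=-
bid=95 ask=102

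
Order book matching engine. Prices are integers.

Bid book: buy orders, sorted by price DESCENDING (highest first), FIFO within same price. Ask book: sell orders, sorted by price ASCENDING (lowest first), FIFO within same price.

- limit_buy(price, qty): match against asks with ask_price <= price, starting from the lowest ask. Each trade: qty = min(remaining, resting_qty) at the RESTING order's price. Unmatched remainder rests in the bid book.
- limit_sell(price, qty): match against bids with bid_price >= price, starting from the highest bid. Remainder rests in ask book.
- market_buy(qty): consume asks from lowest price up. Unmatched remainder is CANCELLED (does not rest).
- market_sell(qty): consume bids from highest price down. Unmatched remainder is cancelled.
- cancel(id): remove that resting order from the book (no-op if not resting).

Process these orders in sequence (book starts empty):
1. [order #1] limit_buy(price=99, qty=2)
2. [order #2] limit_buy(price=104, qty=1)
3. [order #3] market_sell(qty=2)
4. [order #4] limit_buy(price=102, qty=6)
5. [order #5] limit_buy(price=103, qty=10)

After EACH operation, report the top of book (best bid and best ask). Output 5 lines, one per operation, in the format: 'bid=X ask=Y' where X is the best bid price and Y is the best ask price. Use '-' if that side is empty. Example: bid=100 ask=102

Answer: bid=99 ask=-
bid=104 ask=-
bid=99 ask=-
bid=102 ask=-
bid=103 ask=-

Derivation:
After op 1 [order #1] limit_buy(price=99, qty=2): fills=none; bids=[#1:2@99] asks=[-]
After op 2 [order #2] limit_buy(price=104, qty=1): fills=none; bids=[#2:1@104 #1:2@99] asks=[-]
After op 3 [order #3] market_sell(qty=2): fills=#2x#3:1@104 #1x#3:1@99; bids=[#1:1@99] asks=[-]
After op 4 [order #4] limit_buy(price=102, qty=6): fills=none; bids=[#4:6@102 #1:1@99] asks=[-]
After op 5 [order #5] limit_buy(price=103, qty=10): fills=none; bids=[#5:10@103 #4:6@102 #1:1@99] asks=[-]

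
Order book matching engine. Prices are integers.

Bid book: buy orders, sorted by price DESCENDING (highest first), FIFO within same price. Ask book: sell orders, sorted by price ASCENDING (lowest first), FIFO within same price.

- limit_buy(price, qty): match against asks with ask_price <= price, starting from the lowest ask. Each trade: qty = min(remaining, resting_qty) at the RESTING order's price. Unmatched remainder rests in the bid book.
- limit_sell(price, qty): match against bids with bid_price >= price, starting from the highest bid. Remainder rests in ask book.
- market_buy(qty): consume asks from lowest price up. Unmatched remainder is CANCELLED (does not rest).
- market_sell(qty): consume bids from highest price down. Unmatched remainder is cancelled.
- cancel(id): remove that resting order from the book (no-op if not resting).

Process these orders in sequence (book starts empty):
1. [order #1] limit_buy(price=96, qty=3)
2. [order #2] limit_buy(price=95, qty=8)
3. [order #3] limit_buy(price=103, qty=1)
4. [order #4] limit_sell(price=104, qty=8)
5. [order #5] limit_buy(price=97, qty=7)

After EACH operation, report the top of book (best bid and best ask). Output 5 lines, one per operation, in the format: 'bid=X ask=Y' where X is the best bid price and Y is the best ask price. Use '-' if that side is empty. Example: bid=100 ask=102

Answer: bid=96 ask=-
bid=96 ask=-
bid=103 ask=-
bid=103 ask=104
bid=103 ask=104

Derivation:
After op 1 [order #1] limit_buy(price=96, qty=3): fills=none; bids=[#1:3@96] asks=[-]
After op 2 [order #2] limit_buy(price=95, qty=8): fills=none; bids=[#1:3@96 #2:8@95] asks=[-]
After op 3 [order #3] limit_buy(price=103, qty=1): fills=none; bids=[#3:1@103 #1:3@96 #2:8@95] asks=[-]
After op 4 [order #4] limit_sell(price=104, qty=8): fills=none; bids=[#3:1@103 #1:3@96 #2:8@95] asks=[#4:8@104]
After op 5 [order #5] limit_buy(price=97, qty=7): fills=none; bids=[#3:1@103 #5:7@97 #1:3@96 #2:8@95] asks=[#4:8@104]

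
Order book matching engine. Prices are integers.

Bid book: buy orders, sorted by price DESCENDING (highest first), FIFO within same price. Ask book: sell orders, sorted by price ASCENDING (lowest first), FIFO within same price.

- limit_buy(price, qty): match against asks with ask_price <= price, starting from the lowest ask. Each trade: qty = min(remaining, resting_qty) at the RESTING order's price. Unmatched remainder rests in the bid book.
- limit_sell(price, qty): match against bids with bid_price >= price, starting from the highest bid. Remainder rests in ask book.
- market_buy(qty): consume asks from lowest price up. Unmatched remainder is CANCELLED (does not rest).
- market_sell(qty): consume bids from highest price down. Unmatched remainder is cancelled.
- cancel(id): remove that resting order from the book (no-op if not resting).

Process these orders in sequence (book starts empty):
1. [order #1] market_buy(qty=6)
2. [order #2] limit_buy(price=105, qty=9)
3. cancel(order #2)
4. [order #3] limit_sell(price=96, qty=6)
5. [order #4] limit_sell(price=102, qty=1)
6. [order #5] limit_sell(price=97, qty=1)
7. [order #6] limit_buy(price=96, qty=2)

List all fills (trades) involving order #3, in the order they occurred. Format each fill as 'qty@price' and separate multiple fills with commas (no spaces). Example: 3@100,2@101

After op 1 [order #1] market_buy(qty=6): fills=none; bids=[-] asks=[-]
After op 2 [order #2] limit_buy(price=105, qty=9): fills=none; bids=[#2:9@105] asks=[-]
After op 3 cancel(order #2): fills=none; bids=[-] asks=[-]
After op 4 [order #3] limit_sell(price=96, qty=6): fills=none; bids=[-] asks=[#3:6@96]
After op 5 [order #4] limit_sell(price=102, qty=1): fills=none; bids=[-] asks=[#3:6@96 #4:1@102]
After op 6 [order #5] limit_sell(price=97, qty=1): fills=none; bids=[-] asks=[#3:6@96 #5:1@97 #4:1@102]
After op 7 [order #6] limit_buy(price=96, qty=2): fills=#6x#3:2@96; bids=[-] asks=[#3:4@96 #5:1@97 #4:1@102]

Answer: 2@96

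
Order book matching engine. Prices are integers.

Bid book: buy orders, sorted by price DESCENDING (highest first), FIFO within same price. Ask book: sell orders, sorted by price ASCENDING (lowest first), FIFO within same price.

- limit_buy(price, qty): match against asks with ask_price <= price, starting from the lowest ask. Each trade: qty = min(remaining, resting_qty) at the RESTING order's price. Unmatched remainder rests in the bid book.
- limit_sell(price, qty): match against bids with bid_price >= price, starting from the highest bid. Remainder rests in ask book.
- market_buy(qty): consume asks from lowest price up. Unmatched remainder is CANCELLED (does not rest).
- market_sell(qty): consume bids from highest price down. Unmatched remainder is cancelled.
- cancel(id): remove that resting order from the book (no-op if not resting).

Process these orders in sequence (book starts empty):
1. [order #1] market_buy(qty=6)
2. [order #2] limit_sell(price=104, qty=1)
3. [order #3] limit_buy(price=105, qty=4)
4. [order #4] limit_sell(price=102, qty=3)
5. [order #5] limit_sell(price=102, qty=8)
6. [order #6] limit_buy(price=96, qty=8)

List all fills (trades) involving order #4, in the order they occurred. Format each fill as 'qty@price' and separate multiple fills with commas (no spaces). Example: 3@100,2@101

Answer: 3@105

Derivation:
After op 1 [order #1] market_buy(qty=6): fills=none; bids=[-] asks=[-]
After op 2 [order #2] limit_sell(price=104, qty=1): fills=none; bids=[-] asks=[#2:1@104]
After op 3 [order #3] limit_buy(price=105, qty=4): fills=#3x#2:1@104; bids=[#3:3@105] asks=[-]
After op 4 [order #4] limit_sell(price=102, qty=3): fills=#3x#4:3@105; bids=[-] asks=[-]
After op 5 [order #5] limit_sell(price=102, qty=8): fills=none; bids=[-] asks=[#5:8@102]
After op 6 [order #6] limit_buy(price=96, qty=8): fills=none; bids=[#6:8@96] asks=[#5:8@102]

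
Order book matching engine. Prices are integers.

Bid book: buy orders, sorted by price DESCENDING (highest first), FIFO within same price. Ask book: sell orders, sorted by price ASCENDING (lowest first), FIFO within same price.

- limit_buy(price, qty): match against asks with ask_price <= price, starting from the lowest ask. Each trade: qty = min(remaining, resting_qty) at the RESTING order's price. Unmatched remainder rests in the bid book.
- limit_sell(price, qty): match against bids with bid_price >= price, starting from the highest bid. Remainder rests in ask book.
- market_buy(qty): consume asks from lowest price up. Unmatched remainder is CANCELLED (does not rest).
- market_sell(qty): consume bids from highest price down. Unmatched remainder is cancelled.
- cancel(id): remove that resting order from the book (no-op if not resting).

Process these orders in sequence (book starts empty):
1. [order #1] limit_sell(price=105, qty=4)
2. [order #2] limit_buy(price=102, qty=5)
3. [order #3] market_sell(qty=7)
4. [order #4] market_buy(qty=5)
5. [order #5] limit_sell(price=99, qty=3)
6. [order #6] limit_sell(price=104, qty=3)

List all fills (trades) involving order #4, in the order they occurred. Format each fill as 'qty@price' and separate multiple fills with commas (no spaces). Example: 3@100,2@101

After op 1 [order #1] limit_sell(price=105, qty=4): fills=none; bids=[-] asks=[#1:4@105]
After op 2 [order #2] limit_buy(price=102, qty=5): fills=none; bids=[#2:5@102] asks=[#1:4@105]
After op 3 [order #3] market_sell(qty=7): fills=#2x#3:5@102; bids=[-] asks=[#1:4@105]
After op 4 [order #4] market_buy(qty=5): fills=#4x#1:4@105; bids=[-] asks=[-]
After op 5 [order #5] limit_sell(price=99, qty=3): fills=none; bids=[-] asks=[#5:3@99]
After op 6 [order #6] limit_sell(price=104, qty=3): fills=none; bids=[-] asks=[#5:3@99 #6:3@104]

Answer: 4@105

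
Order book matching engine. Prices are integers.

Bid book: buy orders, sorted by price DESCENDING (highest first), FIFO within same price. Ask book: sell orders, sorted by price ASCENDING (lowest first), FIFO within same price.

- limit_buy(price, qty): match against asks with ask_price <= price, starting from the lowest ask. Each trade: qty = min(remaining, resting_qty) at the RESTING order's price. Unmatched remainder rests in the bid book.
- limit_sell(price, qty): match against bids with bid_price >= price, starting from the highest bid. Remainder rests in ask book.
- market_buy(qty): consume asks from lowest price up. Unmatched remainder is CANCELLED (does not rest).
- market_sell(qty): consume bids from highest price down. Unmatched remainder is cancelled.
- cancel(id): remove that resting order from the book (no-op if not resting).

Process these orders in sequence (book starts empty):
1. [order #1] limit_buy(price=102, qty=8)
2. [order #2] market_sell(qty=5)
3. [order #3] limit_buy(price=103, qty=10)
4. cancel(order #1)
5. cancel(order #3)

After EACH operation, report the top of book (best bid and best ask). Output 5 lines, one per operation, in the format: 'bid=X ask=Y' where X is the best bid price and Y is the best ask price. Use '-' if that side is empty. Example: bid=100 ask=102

Answer: bid=102 ask=-
bid=102 ask=-
bid=103 ask=-
bid=103 ask=-
bid=- ask=-

Derivation:
After op 1 [order #1] limit_buy(price=102, qty=8): fills=none; bids=[#1:8@102] asks=[-]
After op 2 [order #2] market_sell(qty=5): fills=#1x#2:5@102; bids=[#1:3@102] asks=[-]
After op 3 [order #3] limit_buy(price=103, qty=10): fills=none; bids=[#3:10@103 #1:3@102] asks=[-]
After op 4 cancel(order #1): fills=none; bids=[#3:10@103] asks=[-]
After op 5 cancel(order #3): fills=none; bids=[-] asks=[-]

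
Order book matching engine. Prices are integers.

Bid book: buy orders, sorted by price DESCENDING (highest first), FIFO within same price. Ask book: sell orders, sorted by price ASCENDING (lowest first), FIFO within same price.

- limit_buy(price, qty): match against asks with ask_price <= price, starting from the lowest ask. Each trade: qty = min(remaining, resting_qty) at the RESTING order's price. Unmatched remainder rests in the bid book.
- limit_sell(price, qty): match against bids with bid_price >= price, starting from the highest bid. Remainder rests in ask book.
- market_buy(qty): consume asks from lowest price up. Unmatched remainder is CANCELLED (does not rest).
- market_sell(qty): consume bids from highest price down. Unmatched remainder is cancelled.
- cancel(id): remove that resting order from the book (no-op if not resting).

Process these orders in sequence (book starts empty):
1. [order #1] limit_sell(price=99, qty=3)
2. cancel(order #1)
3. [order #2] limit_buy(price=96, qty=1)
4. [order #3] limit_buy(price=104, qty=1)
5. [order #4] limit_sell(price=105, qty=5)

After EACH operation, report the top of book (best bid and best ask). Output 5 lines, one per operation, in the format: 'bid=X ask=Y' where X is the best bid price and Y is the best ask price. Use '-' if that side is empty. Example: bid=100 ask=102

Answer: bid=- ask=99
bid=- ask=-
bid=96 ask=-
bid=104 ask=-
bid=104 ask=105

Derivation:
After op 1 [order #1] limit_sell(price=99, qty=3): fills=none; bids=[-] asks=[#1:3@99]
After op 2 cancel(order #1): fills=none; bids=[-] asks=[-]
After op 3 [order #2] limit_buy(price=96, qty=1): fills=none; bids=[#2:1@96] asks=[-]
After op 4 [order #3] limit_buy(price=104, qty=1): fills=none; bids=[#3:1@104 #2:1@96] asks=[-]
After op 5 [order #4] limit_sell(price=105, qty=5): fills=none; bids=[#3:1@104 #2:1@96] asks=[#4:5@105]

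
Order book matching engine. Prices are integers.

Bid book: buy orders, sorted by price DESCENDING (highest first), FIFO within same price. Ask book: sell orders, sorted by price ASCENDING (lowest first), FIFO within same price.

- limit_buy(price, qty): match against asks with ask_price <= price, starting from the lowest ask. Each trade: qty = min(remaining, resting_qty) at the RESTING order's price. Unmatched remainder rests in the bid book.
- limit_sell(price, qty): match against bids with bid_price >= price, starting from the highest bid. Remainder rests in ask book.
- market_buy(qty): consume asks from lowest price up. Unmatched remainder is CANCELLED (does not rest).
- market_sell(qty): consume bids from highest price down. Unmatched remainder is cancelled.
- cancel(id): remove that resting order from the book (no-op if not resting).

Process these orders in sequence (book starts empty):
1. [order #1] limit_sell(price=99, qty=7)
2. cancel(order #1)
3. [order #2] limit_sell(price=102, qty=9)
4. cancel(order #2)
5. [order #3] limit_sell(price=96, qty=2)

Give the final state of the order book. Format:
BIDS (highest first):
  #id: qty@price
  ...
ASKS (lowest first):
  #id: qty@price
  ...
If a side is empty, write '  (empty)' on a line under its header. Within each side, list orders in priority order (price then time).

After op 1 [order #1] limit_sell(price=99, qty=7): fills=none; bids=[-] asks=[#1:7@99]
After op 2 cancel(order #1): fills=none; bids=[-] asks=[-]
After op 3 [order #2] limit_sell(price=102, qty=9): fills=none; bids=[-] asks=[#2:9@102]
After op 4 cancel(order #2): fills=none; bids=[-] asks=[-]
After op 5 [order #3] limit_sell(price=96, qty=2): fills=none; bids=[-] asks=[#3:2@96]

Answer: BIDS (highest first):
  (empty)
ASKS (lowest first):
  #3: 2@96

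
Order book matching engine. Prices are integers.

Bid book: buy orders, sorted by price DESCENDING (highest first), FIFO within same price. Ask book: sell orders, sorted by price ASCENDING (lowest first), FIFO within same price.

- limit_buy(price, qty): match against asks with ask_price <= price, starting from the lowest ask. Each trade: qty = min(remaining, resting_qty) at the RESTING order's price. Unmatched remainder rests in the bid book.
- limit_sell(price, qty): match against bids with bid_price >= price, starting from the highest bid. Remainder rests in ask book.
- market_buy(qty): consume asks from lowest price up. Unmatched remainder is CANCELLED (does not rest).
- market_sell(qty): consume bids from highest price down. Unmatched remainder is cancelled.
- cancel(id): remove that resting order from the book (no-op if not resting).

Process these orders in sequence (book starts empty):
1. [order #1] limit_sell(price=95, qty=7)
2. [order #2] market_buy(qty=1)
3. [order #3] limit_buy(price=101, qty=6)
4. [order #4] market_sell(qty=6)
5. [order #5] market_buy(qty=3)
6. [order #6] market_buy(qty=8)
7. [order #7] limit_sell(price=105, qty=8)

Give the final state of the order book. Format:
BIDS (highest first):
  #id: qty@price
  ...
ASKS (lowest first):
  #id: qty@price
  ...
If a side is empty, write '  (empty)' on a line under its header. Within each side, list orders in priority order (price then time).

After op 1 [order #1] limit_sell(price=95, qty=7): fills=none; bids=[-] asks=[#1:7@95]
After op 2 [order #2] market_buy(qty=1): fills=#2x#1:1@95; bids=[-] asks=[#1:6@95]
After op 3 [order #3] limit_buy(price=101, qty=6): fills=#3x#1:6@95; bids=[-] asks=[-]
After op 4 [order #4] market_sell(qty=6): fills=none; bids=[-] asks=[-]
After op 5 [order #5] market_buy(qty=3): fills=none; bids=[-] asks=[-]
After op 6 [order #6] market_buy(qty=8): fills=none; bids=[-] asks=[-]
After op 7 [order #7] limit_sell(price=105, qty=8): fills=none; bids=[-] asks=[#7:8@105]

Answer: BIDS (highest first):
  (empty)
ASKS (lowest first):
  #7: 8@105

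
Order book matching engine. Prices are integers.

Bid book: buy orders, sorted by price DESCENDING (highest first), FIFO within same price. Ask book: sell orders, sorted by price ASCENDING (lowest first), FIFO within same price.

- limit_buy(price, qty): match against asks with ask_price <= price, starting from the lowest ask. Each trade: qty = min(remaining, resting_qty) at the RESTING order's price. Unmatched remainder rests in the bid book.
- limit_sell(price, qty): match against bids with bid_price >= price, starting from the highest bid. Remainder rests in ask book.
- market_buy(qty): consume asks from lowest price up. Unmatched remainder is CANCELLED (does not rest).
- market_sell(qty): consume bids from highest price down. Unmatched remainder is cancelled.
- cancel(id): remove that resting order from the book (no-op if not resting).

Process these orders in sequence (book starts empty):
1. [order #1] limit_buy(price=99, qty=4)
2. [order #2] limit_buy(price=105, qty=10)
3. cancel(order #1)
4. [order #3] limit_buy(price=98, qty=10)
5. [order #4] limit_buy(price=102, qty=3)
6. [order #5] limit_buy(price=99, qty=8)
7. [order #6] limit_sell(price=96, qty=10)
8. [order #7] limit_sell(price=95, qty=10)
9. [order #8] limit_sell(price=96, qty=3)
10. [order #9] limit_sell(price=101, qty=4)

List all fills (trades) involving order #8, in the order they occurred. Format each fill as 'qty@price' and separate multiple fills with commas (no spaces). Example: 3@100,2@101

After op 1 [order #1] limit_buy(price=99, qty=4): fills=none; bids=[#1:4@99] asks=[-]
After op 2 [order #2] limit_buy(price=105, qty=10): fills=none; bids=[#2:10@105 #1:4@99] asks=[-]
After op 3 cancel(order #1): fills=none; bids=[#2:10@105] asks=[-]
After op 4 [order #3] limit_buy(price=98, qty=10): fills=none; bids=[#2:10@105 #3:10@98] asks=[-]
After op 5 [order #4] limit_buy(price=102, qty=3): fills=none; bids=[#2:10@105 #4:3@102 #3:10@98] asks=[-]
After op 6 [order #5] limit_buy(price=99, qty=8): fills=none; bids=[#2:10@105 #4:3@102 #5:8@99 #3:10@98] asks=[-]
After op 7 [order #6] limit_sell(price=96, qty=10): fills=#2x#6:10@105; bids=[#4:3@102 #5:8@99 #3:10@98] asks=[-]
After op 8 [order #7] limit_sell(price=95, qty=10): fills=#4x#7:3@102 #5x#7:7@99; bids=[#5:1@99 #3:10@98] asks=[-]
After op 9 [order #8] limit_sell(price=96, qty=3): fills=#5x#8:1@99 #3x#8:2@98; bids=[#3:8@98] asks=[-]
After op 10 [order #9] limit_sell(price=101, qty=4): fills=none; bids=[#3:8@98] asks=[#9:4@101]

Answer: 1@99,2@98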